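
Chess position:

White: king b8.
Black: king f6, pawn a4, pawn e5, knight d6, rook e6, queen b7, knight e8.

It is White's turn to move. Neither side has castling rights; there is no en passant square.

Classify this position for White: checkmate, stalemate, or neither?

checkmate

White to move; white king on b8.
In check: yes, from the black queen on b7.
King squares — a7: attacked by Qb7; b7: attacked by Nd6; c7: attacked by Qb7; a8: attacked by Qb7; c8: attacked by Nd6.
Legal moves for White: none.
In check with no legal moves → checkmate.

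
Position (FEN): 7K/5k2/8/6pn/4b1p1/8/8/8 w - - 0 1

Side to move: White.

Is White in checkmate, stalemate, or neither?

White to move; white king on h8.
In check: no.
King squares — g7: attacked by Nh5; h7: attacked by Be4; g8: attacked by Kf7.
Legal moves for White: none.
Not in check and no legal moves → stalemate.

stalemate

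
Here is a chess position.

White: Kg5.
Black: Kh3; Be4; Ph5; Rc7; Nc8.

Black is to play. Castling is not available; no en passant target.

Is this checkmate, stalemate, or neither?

Black to move; black king on h3.
In check: no.
Legal moves for Black include: Ne7, Na7, Nd6, Nb6, Rh7, Rg7+, Rf7, Re7, Rd7, Rb7, Ra7, Rc6, Rc5+, Rc4, Rc3, Rc2, Rc1, Ba8, ... (list truncated; more exist).
Black has legal moves and is not in check → neither.

neither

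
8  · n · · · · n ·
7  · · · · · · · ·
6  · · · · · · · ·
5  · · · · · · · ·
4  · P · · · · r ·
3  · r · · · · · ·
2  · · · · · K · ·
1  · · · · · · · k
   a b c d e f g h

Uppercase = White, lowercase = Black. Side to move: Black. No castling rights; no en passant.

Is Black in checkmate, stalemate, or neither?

neither

Black to move; black king on h1.
In check: no.
Legal moves for Black include: Ne7, Nh6, Nf6, Nd7, Nc6, Na6, Rg7, Rg6, Rg5, Rh4, Rf4+, Re4, Rd4, Rc4, Rgxb4, Rgg3, Rg2+, Rg1, ... (list truncated; more exist).
Black has legal moves and is not in check → neither.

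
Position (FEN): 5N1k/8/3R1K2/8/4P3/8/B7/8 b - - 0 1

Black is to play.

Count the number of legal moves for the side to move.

0

Black to move; king on h8.
In check: no.
Legal moves: none.
Count: 0.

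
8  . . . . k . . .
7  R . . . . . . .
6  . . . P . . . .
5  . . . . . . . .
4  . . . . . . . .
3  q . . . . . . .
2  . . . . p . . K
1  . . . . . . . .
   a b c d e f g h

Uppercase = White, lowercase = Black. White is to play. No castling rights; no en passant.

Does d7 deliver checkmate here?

no

After d7: black king on e8; in check: yes, from the white pawn on d7.
Black has 4 legal replies: Kf8, Kd8, Kf7, Ke7.
In check but a legal move exists → not checkmate.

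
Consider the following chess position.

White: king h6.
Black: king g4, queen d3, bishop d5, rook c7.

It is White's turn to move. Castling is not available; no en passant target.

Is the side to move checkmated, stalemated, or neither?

stalemate

White to move; white king on h6.
In check: no.
King squares — g5: attacked by Kg4; h5: attacked by Kg4; g6: attacked by Qd3; g7: attacked by Rc7; h7: attacked by Qd3.
Legal moves for White: none.
Not in check and no legal moves → stalemate.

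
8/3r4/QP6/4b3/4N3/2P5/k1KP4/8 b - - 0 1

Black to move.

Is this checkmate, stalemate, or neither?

Black to move; black king on a2.
In check: yes, from the white queen on a6.
King squares — a1: attacked by Qa6; b1: attacked by Kc2; b2: attacked by Kc2; a3: attacked by Qa6; b3: attacked by Kc2.
Legal moves for Black: none.
In check with no legal moves → checkmate.

checkmate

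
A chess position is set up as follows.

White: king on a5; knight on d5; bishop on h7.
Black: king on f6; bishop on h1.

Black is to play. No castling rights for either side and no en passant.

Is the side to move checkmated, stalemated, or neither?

neither

Black to move; black king on f6.
In check: yes, from the white knight on d5.
Legal moves for Black: Kg7, Kf7, Ke6, Kg5, Ke5, Bxd5.
Black is in check but has 6 legal moves → neither.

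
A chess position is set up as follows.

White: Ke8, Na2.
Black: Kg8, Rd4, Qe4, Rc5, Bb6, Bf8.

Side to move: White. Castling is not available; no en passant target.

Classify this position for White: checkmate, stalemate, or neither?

White to move; white king on e8.
In check: yes, from the black queen on e4.
King squares — d7: attacked by Rd4; e7: attacked by Qe4; f7: attacked by Kg8; d8: attacked by Rd4; f8: attacked by Kg8.
Legal moves for White: none.
In check with no legal moves → checkmate.

checkmate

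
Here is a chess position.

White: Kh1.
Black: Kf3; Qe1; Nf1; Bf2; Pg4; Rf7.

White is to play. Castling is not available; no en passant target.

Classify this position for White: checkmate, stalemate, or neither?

White to move; white king on h1.
In check: no.
King squares — g1: attacked by Bf2; g2: attacked by Kf3; h2: attacked by Nf1.
Legal moves for White: none.
Not in check and no legal moves → stalemate.

stalemate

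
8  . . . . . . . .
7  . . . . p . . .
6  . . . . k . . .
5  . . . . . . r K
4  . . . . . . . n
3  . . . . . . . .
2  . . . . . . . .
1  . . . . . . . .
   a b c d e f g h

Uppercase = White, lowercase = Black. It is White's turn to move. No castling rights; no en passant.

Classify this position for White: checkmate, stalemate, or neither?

neither

White to move; white king on h5.
In check: yes, from the black rook on g5.
King squares — g4: attacked by Rg5; h4: available; g5: available; g6: attacked by Nh4; h6: available.
Legal moves for White: Kh6, Kxg5, Kxh4.
White is in check but has 3 legal moves → neither.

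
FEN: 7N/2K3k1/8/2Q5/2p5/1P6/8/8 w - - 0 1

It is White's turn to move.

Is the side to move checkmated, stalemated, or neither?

neither

White to move; white king on c7.
In check: no.
Legal moves for White include: Nf7, Ng6, Kd8, Kc8, Kb8, Kd7, Kb7, Kd6, Kc6, Kb6, Qf8+, Qe7+, Qa7, Qd6, Qc6, Qb6, Qh5, Qg5+, ... (list truncated; more exist).
White has legal moves and is not in check → neither.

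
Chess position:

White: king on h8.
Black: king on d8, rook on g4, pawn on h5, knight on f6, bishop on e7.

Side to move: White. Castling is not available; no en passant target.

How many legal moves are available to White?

White to move; king on h8.
In check: no.
Legal moves: none.
Count: 0.

0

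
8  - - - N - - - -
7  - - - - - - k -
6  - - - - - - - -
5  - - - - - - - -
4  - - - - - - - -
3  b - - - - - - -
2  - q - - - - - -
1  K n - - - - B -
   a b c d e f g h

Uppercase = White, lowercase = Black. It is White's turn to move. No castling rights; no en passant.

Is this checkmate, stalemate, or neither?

White to move; white king on a1.
In check: yes, from the black queen on b2.
King squares — b1: attacked by Qb2; a2: attacked by Qb2; b2: attacked by Ba3.
Legal moves for White: none.
In check with no legal moves → checkmate.

checkmate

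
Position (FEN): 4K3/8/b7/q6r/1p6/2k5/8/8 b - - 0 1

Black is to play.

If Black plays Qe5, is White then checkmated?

After Qe5: white king on e8; in check: yes, from the black queen on e5.
White has 4 legal replies: Kf8, Kd8, Kf7, Kd7.
In check but a legal move exists → not checkmate.

no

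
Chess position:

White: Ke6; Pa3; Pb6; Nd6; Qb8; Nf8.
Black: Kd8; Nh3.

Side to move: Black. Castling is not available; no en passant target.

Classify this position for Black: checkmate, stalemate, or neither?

Black to move; black king on d8.
In check: yes, from the white queen on b8.
King squares — c7: attacked by Pb6; d7: attacked by Ke6; e7: attacked by Ke6; c8: attacked by Nd6; e8: attacked by Nd6.
Legal moves for Black: none.
In check with no legal moves → checkmate.

checkmate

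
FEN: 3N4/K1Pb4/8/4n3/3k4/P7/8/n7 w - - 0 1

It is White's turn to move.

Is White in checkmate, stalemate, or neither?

neither

White to move; white king on a7.
In check: no.
Legal moves for White: Nf7, Nb7, Ne6+, Nc6+, Kb8, Ka8, Kb7, Kb6, Ka6, c8=Q, c8=R, c8=B, c8=N, a4.
White has 14 legal moves and is not in check → neither.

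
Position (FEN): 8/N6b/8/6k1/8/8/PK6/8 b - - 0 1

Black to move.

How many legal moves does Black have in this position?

Black to move; king on g5.
In check: no.
Legal moves: Bg8, Bg6, Bf5, Be4, Bd3, Bc2, Bb1, Kh6, Kg6, Kf6, Kh5, Kf5, Kh4, Kg4, Kf4.
Count: 15.

15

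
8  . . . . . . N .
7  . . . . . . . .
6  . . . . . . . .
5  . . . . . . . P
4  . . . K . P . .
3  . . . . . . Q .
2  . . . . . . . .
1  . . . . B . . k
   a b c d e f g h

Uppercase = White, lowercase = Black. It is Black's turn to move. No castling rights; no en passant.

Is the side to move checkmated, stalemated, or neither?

Black to move; black king on h1.
In check: no.
King squares — g1: attacked by Qg3; g2: attacked by Qg3; h2: attacked by Qg3.
Legal moves for Black: none.
Not in check and no legal moves → stalemate.

stalemate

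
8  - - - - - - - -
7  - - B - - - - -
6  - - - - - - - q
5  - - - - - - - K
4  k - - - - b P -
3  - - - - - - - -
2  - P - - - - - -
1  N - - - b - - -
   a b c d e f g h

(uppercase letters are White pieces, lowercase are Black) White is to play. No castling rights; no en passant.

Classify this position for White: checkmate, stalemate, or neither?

White to move; white king on h5.
In check: yes, from the black queen on h6.
King squares — g4: own pawn; h4: attacked by Be1; g5: attacked by Bf4; g6: attacked by Qh6; h6: attacked by Bf4.
Legal moves for White: none.
In check with no legal moves → checkmate.

checkmate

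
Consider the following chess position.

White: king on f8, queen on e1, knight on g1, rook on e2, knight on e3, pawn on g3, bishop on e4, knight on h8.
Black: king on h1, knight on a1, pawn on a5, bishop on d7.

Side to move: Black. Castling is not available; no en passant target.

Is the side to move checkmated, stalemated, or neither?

checkmate

Black to move; black king on h1.
In check: yes, from the white bishop on e4.
King squares — g1: attacked by Qe1; g2: attacked by Re2; h2: attacked by Re2.
Legal moves for Black: none.
In check with no legal moves → checkmate.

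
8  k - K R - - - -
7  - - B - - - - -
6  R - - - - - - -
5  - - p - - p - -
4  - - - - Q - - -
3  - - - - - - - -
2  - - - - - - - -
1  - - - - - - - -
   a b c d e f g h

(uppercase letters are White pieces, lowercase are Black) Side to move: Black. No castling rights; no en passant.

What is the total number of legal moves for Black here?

0

Black to move; king on a8.
In check: yes, from the white queen on e4 and the white rook on a6.
Legal moves: none.
Count: 0.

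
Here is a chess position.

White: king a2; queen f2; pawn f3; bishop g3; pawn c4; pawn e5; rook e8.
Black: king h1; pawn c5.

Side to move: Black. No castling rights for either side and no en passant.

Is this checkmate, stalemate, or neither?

stalemate

Black to move; black king on h1.
In check: no.
King squares — g1: attacked by Qf2; g2: attacked by Qf2; h2: attacked by Qf2.
Legal moves for Black: none.
Not in check and no legal moves → stalemate.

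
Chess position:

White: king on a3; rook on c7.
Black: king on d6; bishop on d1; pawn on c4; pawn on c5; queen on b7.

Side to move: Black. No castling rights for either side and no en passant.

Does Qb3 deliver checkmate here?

yes

After Qb3: white king on a3; in check: yes, from the black queen on b3.
King squares — a2: attacked by Qb3; b2: attacked by Qb3; b3: attacked by Bd1; a4: attacked by Qb3; b4: attacked by Qb3.
White has no legal moves → checkmate.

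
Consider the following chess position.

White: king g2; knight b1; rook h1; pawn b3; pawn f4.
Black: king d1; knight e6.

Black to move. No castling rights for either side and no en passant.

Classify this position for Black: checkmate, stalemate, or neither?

Black to move; black king on d1.
In check: yes, from the white rook on h1.
Legal moves for Black: Ke2, Kc2.
Black is in check but has 2 legal moves → neither.

neither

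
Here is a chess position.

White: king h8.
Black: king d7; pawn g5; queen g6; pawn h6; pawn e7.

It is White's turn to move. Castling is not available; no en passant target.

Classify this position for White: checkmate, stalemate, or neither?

White to move; white king on h8.
In check: no.
King squares — g7: attacked by Qg6; h7: attacked by Qg6; g8: attacked by Qg6.
Legal moves for White: none.
Not in check and no legal moves → stalemate.

stalemate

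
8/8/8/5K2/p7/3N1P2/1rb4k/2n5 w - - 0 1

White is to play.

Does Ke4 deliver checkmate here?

no

After Ke4: black king on h2; in check: no.
Black is not in check, so this cannot be checkmate.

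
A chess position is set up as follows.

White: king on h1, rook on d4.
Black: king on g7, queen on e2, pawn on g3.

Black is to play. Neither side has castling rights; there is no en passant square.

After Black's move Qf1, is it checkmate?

yes

After Qf1: white king on h1; in check: yes, from the black queen on f1.
King squares — g1: attacked by Qf1; g2: attacked by Qf1; h2: attacked by Pg3.
White has no legal moves → checkmate.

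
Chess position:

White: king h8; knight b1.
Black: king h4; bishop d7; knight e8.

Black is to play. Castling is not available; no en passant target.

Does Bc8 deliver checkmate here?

After Bc8: white king on h8; in check: no.
White is not in check, so this cannot be checkmate.

no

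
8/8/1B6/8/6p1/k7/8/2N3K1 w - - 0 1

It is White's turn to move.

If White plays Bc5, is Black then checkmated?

After Bc5: black king on a3; in check: yes, from the white bishop on c5.
Black has 2 legal replies: Ka4, Kb2.
In check but a legal move exists → not checkmate.

no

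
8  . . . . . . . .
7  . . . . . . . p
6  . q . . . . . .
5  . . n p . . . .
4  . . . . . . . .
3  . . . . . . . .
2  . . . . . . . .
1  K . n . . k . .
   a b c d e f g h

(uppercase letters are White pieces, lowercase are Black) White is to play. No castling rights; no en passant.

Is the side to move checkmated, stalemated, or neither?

White to move; white king on a1.
In check: no.
King squares — b1: attacked by Qb6; a2: attacked by Nc1; b2: attacked by Qb6.
Legal moves for White: none.
Not in check and no legal moves → stalemate.

stalemate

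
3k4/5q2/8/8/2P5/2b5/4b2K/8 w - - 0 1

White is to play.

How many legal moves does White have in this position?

6

White to move; king on h2.
In check: no.
Legal moves: Kh3, Kg3, Kg2, Kh1, Kg1, c5.
Count: 6.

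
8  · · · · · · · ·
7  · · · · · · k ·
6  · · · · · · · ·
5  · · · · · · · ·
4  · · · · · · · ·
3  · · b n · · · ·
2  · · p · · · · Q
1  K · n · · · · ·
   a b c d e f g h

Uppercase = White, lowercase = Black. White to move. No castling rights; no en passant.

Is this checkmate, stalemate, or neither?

checkmate

White to move; white king on a1.
In check: yes, from the black bishop on c3.
King squares — b1: attacked by Pc2; a2: attacked by Nc1; b2: attacked by Bc3.
Legal moves for White: none.
In check with no legal moves → checkmate.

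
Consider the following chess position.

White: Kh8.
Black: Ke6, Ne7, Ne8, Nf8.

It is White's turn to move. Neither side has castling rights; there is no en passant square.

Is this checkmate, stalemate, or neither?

stalemate

White to move; white king on h8.
In check: no.
King squares — g7: attacked by Ne8; h7: attacked by Nf8; g8: attacked by Ne7.
Legal moves for White: none.
Not in check and no legal moves → stalemate.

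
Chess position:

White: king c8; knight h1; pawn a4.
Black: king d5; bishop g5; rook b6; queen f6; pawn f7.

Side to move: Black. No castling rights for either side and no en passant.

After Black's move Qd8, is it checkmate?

After Qd8: white king on c8; in check: yes, from the black queen on d8.
King squares — b7: attacked by Rb6; c7: attacked by Qd8; d7: attacked by Qd8; b8: attacked by Rb6; d8: attacked by Bg5.
White has no legal moves → checkmate.

yes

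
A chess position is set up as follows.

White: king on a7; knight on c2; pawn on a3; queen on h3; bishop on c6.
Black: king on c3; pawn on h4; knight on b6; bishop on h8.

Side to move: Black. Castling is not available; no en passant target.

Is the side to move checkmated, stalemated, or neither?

Black to move; black king on c3.
In check: yes, from the white queen on h3.
King squares — b2: available; c2: available; d2: available; b3: attacked by Qh3; d3: attacked by Qh3; b4: attacked by Nc2; c4: available; d4: attacked by Nc2.
Legal moves for Black: Kc4, Kd2, Kxc2, Kb2.
Black is in check but has 4 legal moves → neither.

neither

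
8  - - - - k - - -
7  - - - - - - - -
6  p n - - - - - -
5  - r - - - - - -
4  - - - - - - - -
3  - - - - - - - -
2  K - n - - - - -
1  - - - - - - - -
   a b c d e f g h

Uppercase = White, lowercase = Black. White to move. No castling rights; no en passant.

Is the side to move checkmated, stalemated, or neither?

stalemate

White to move; white king on a2.
In check: no.
King squares — a1: attacked by Nc2; b1: attacked by Rb5; b2: attacked by Rb5; a3: attacked by Nc2; b3: attacked by Rb5.
Legal moves for White: none.
Not in check and no legal moves → stalemate.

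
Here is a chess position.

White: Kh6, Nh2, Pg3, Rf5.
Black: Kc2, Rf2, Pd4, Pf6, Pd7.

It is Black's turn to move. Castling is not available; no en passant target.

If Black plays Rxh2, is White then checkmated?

After Rxh2: white king on h6; in check: yes, from the black rook on h2.
White has 3 legal replies: Kg7, Kg6, Rh5.
In check but a legal move exists → not checkmate.

no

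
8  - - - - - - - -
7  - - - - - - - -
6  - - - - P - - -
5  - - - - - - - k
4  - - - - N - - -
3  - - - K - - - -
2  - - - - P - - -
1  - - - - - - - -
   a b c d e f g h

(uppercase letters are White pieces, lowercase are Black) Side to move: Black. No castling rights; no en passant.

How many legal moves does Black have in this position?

4

Black to move; king on h5.
In check: no.
Legal moves: Kh6, Kg6, Kh4, Kg4.
Count: 4.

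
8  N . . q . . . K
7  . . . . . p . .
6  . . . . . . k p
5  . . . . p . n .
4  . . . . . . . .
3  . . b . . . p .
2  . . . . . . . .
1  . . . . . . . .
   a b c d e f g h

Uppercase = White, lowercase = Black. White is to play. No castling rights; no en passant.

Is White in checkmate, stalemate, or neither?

White to move; white king on h8.
In check: yes, from the black queen on d8.
King squares — g7: attacked by Kg6; h7: attacked by Ng5; g8: attacked by Qd8.
Legal moves for White: none.
In check with no legal moves → checkmate.

checkmate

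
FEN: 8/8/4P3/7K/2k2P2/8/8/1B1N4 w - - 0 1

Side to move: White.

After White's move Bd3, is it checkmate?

no

After Bd3: black king on c4; in check: yes, from the white bishop on d3.
Black has 6 legal replies: Kd5, Kc5, Kd4, Kb4, Kxd3, Kb3.
In check but a legal move exists → not checkmate.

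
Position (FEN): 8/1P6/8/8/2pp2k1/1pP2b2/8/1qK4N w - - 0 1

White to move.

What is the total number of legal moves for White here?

White to move; king on c1.
In check: yes, from the black queen on b1.
Legal moves: Kd2, Kxb1.
Count: 2.

2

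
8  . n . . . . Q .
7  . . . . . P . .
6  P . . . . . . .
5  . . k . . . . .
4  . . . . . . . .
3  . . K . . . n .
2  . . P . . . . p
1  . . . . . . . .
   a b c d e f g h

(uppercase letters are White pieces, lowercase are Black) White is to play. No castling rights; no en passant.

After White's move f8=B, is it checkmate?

After f8=B: black king on c5; in check: yes, from the white bishop on f8.
Black has 3 legal replies: Kc6, Kb6, Kb5.
In check but a legal move exists → not checkmate.

no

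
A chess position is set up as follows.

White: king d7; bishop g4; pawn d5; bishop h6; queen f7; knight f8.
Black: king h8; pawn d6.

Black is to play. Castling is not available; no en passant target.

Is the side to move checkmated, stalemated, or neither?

Black to move; black king on h8.
In check: no.
King squares — g7: attacked by Bh6; h7: attacked by Qf7; g8: attacked by Qf7.
Legal moves for Black: none.
Not in check and no legal moves → stalemate.

stalemate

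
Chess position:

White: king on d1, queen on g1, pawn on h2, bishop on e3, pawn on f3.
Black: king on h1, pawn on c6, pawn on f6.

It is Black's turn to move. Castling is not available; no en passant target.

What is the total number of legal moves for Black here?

Black to move; king on h1.
In check: yes, from the white queen on g1.
Legal moves: none.
Count: 0.

0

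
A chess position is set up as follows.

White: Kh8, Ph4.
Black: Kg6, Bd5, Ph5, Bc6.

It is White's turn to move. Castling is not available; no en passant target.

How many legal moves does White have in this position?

0

White to move; king on h8.
In check: no.
Legal moves: none.
Count: 0.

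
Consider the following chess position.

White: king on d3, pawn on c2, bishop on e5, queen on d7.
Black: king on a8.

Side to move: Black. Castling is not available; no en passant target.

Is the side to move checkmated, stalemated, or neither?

stalemate

Black to move; black king on a8.
In check: no.
King squares — a7: attacked by Qd7; b7: attacked by Qd7; b8: attacked by Be5.
Legal moves for Black: none.
Not in check and no legal moves → stalemate.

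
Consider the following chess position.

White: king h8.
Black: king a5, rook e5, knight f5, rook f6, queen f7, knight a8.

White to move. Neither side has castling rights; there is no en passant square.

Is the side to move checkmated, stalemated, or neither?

stalemate

White to move; white king on h8.
In check: no.
King squares — g7: attacked by Nf5; h7: attacked by Qf7; g8: attacked by Qf7.
Legal moves for White: none.
Not in check and no legal moves → stalemate.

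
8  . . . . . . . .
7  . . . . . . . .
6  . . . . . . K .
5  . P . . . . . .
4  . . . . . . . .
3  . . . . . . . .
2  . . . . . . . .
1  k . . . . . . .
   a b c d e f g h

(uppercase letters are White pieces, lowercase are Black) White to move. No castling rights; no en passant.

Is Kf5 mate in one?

After Kf5: black king on a1; in check: no.
Black is not in check, so this cannot be checkmate.

no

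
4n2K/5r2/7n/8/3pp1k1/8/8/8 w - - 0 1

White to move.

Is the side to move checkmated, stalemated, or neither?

White to move; white king on h8.
In check: no.
King squares — g7: attacked by Rf7; h7: attacked by Rf7; g8: attacked by Nh6.
Legal moves for White: none.
Not in check and no legal moves → stalemate.

stalemate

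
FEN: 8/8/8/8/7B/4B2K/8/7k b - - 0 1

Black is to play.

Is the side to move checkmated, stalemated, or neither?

Black to move; black king on h1.
In check: no.
King squares — g1: attacked by Be3; g2: attacked by Kh3; h2: attacked by Kh3.
Legal moves for Black: none.
Not in check and no legal moves → stalemate.

stalemate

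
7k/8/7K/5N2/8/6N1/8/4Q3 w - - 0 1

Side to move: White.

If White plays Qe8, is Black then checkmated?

yes

After Qe8: black king on h8; in check: yes, from the white queen on e8.
King squares — g7: attacked by Nf5; h7: attacked by Kh6; g8: attacked by Qe8.
Black has no legal moves → checkmate.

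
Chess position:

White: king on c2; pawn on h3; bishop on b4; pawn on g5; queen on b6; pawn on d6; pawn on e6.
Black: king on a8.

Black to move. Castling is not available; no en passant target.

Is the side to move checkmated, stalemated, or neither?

Black to move; black king on a8.
In check: no.
King squares — a7: attacked by Qb6; b7: attacked by Qb6; b8: attacked by Qb6.
Legal moves for Black: none.
Not in check and no legal moves → stalemate.

stalemate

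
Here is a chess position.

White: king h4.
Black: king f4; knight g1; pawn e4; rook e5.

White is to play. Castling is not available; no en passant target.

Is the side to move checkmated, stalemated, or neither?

White to move; white king on h4.
In check: no.
King squares — g3: attacked by Kf4; h3: attacked by Ng1; g4: attacked by Kf4; g5: attacked by Kf4; h5: attacked by Re5.
Legal moves for White: none.
Not in check and no legal moves → stalemate.

stalemate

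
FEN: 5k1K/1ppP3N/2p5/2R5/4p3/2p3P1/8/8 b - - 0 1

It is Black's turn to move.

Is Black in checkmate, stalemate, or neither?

Black to move; black king on f8.
In check: yes, from the white knight on h7.
Legal moves for Black: Kf7, Ke7.
Black is in check but has 2 legal moves → neither.

neither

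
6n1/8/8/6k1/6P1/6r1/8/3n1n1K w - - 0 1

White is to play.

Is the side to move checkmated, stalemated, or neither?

White to move; white king on h1.
In check: no.
King squares — g1: attacked by Rg3; g2: attacked by Rg3; h2: attacked by Nf1.
Legal moves for White: none.
Not in check and no legal moves → stalemate.

stalemate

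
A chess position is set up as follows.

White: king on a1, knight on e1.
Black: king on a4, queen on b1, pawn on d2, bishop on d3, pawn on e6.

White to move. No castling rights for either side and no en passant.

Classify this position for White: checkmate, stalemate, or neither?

checkmate

White to move; white king on a1.
In check: yes, from the black queen on b1.
King squares — b1: attacked by Bd3; a2: attacked by Qb1; b2: attacked by Qb1.
Legal moves for White: none.
In check with no legal moves → checkmate.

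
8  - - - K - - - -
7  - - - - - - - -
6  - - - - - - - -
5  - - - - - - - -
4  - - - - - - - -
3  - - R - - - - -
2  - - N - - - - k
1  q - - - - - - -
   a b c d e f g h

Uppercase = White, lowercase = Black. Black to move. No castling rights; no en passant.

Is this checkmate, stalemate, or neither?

neither

Black to move; black king on h2.
In check: no.
Legal moves for Black include: Kg2, Kh1, Kg1, Qa8+, Qa7, Qa6, Qa5+, Qa4, Qxc3, Qa3, Qb2, Qa2, Qh1, Qg1, Qf1, Qe1, Qd1+, Qc1, ... (list truncated; more exist).
Black has legal moves and is not in check → neither.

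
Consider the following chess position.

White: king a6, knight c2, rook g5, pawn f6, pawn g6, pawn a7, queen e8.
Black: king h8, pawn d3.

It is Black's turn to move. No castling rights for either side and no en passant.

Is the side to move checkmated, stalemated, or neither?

checkmate

Black to move; black king on h8.
In check: yes, from the white queen on e8.
King squares — g7: attacked by Pf6; h7: attacked by Pg6; g8: attacked by Qe8.
Legal moves for Black: none.
In check with no legal moves → checkmate.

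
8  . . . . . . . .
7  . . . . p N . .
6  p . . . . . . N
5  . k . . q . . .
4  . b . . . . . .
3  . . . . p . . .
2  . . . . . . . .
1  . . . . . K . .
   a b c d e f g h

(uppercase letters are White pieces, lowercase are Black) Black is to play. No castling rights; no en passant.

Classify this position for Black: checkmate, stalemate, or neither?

Black to move; black king on b5.
In check: no.
Legal moves for Black include: Qh8, Qb8, Qg7, Qc7, Qf6+, Qe6, Qd6, Qh5, Qg5, Qf5+, Qd5, Qc5, Qf4+, Qe4, Qd4, Qg3, Qc3, Qh2, ... (list truncated; more exist).
Black has legal moves and is not in check → neither.

neither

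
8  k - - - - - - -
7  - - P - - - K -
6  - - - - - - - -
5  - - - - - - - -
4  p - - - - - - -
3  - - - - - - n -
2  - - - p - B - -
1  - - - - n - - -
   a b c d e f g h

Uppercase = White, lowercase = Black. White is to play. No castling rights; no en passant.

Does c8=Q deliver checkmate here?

After c8=Q: black king on a8; in check: yes, from the white queen on c8.
King squares — a7: attacked by Bf2; b7: attacked by Qc8; b8: attacked by Qc8.
Black has no legal moves → checkmate.

yes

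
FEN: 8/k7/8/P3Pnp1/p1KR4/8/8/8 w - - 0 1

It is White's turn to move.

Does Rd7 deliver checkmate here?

After Rd7: black king on a7; in check: yes, from the white rook on d7.
Black has 3 legal replies: Kb8, Ka8, Ka6.
In check but a legal move exists → not checkmate.

no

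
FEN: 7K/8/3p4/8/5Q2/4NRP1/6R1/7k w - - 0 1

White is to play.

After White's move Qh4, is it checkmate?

After Qh4: black king on h1; in check: yes, from the white queen on h4.
King squares — g1: attacked by Rg2; g2: attacked by Ne3; h2: attacked by Rg2.
Black has no legal moves → checkmate.

yes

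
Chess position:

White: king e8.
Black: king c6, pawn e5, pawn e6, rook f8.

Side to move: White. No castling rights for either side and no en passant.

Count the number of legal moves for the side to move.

2

White to move; king on e8.
In check: yes, from the black rook on f8.
Legal moves: Kxf8, Ke7.
Count: 2.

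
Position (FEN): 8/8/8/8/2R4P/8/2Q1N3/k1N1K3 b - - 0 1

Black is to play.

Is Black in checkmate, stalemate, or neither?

stalemate

Black to move; black king on a1.
In check: no.
King squares — b1: attacked by Qc2; a2: attacked by Nc1; b2: attacked by Qc2.
Legal moves for Black: none.
Not in check and no legal moves → stalemate.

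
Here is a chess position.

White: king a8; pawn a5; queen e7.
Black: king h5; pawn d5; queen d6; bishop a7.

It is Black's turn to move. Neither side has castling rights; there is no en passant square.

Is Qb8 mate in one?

yes

After Qb8: white king on a8; in check: yes, from the black queen on b8.
King squares — a7: attacked by Qb8; b7: attacked by Qb8; b8: attacked by Ba7.
White has no legal moves → checkmate.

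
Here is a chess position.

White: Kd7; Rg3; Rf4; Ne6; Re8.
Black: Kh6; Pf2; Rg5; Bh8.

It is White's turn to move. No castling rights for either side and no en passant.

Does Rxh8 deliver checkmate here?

After Rxh8: black king on h6; in check: yes, from the white rook on h8.
Black has 1 legal reply: Kg6.
In check but a legal move exists → not checkmate.

no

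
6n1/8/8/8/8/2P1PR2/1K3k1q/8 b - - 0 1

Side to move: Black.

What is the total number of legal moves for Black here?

5

Black to move; king on f2.
In check: yes, from the white rook on f3.
Legal moves: Kxf3+, Kg2, Ke2, Kg1+, Ke1+.
Count: 5.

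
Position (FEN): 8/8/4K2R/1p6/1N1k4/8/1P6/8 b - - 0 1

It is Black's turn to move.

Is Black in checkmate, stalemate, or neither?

Black to move; black king on d4.
In check: no.
Legal moves for Black: Kc5, Ke4, Kc4, Ke3.
Black has 4 legal moves and is not in check → neither.

neither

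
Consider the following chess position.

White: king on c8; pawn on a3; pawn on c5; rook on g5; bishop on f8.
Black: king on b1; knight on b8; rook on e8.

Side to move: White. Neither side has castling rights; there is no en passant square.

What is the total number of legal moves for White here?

2

White to move; king on c8.
In check: yes, from the black rook on e8.
Legal moves: Kc7, Kb7.
Count: 2.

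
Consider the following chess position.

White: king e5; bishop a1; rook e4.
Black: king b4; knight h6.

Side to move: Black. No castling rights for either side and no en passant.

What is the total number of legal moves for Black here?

5

Black to move; king on b4.
In check: yes, from the white rook on e4.
Legal moves: Kc5, Kb5, Ka5, Kb3, Ka3.
Count: 5.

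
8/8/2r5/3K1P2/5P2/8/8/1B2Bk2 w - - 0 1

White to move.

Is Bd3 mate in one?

no

After Bd3: black king on f1; in check: yes, from the white bishop on d3.
Black has 3 legal replies: Kg2, Kg1, Kxe1.
In check but a legal move exists → not checkmate.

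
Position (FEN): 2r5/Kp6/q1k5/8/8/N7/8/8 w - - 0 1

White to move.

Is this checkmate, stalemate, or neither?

White to move; white king on a7.
In check: yes, from the black queen on a6.
King squares — a6: attacked by Pb7; b6: attacked by Qa6; b7: attacked by Qa6; a8: attacked by Qa6; b8: attacked by Rc8.
Legal moves for White: none.
In check with no legal moves → checkmate.

checkmate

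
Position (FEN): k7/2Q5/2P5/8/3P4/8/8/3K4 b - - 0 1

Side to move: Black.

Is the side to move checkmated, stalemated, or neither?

Black to move; black king on a8.
In check: no.
King squares — a7: attacked by Qc7; b7: attacked by Pc6; b8: attacked by Qc7.
Legal moves for Black: none.
Not in check and no legal moves → stalemate.

stalemate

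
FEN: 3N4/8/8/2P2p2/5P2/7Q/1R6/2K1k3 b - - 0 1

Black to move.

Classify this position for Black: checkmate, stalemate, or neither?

stalemate

Black to move; black king on e1.
In check: no.
King squares — d1: attacked by Kc1; f1: attacked by Qh3; d2: attacked by Kc1; e2: attacked by Rb2; f2: attacked by Rb2.
Legal moves for Black: none.
Not in check and no legal moves → stalemate.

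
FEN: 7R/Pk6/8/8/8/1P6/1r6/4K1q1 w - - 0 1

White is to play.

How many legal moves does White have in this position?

White to move; king on e1.
In check: yes, from the black queen on g1.
Legal moves: none.
Count: 0.

0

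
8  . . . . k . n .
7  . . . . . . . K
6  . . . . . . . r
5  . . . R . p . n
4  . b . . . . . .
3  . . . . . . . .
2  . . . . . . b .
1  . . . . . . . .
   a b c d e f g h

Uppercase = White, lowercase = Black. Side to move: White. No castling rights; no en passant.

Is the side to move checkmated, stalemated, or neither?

neither

White to move; white king on h7.
In check: yes, from the black rook on h6.
Legal moves for White: Kxg8.
White is in check but has 1 legal move → neither.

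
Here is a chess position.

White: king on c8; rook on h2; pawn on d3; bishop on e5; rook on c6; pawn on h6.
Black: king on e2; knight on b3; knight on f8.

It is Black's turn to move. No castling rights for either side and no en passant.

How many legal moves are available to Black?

Black to move; king on e2.
In check: yes, from the white rook on h2.
Legal moves: Kf3, Ke3, Kxd3, Kf1, Ke1, Kd1.
Count: 6.

6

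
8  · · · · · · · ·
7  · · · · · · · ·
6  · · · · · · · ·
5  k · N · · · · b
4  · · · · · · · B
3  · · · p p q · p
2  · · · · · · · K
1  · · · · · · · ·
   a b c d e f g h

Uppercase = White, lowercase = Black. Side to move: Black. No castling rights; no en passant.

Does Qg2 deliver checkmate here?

After Qg2: white king on h2; in check: yes, from the black queen on g2.
King squares — g1: attacked by Qg2; h1: attacked by Qg2; g2: attacked by Ph3; g3: attacked by Qg2; h3: attacked by Qg2.
White has no legal moves → checkmate.

yes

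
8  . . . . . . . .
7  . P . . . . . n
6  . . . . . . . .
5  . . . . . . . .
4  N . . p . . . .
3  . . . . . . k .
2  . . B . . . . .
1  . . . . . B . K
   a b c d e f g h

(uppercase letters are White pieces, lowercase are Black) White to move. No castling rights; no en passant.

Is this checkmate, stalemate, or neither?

White to move; white king on h1.
In check: no.
Legal moves for White include: Nb6, Nc5, Nc3, Nb2, Bxh7, Bg6, Bf5, Be4, Bcd3, Bb3, Bd1, Bb1, Kg1, Ba6, Bb5, Bc4, Bh3, Bfd3, ... (list truncated; more exist).
White has legal moves and is not in check → neither.

neither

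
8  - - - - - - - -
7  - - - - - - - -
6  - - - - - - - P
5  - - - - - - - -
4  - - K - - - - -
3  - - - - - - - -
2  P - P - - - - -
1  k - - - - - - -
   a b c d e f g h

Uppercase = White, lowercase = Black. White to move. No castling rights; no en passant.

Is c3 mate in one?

After c3: black king on a1; in check: no.
Black is not in check, so this cannot be checkmate.

no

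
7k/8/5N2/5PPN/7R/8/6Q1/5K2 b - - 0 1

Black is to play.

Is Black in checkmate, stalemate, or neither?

stalemate

Black to move; black king on h8.
In check: no.
King squares — g7: attacked by Nh5; h7: attacked by Nf6; g8: attacked by Nf6.
Legal moves for Black: none.
Not in check and no legal moves → stalemate.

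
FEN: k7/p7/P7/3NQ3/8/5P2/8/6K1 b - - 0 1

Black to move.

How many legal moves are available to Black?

Black to move; king on a8.
In check: no.
Legal moves: none.
Count: 0.

0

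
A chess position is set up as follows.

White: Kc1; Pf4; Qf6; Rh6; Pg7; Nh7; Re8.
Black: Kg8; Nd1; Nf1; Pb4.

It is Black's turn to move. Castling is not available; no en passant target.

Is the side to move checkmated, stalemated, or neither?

Black to move; black king on g8.
In check: yes, from the white rook on e8.
King squares — f7: attacked by Qf6; g7: attacked by Qf6; h7: attacked by Rh6; f8: attacked by Qf6; h8: attacked by Pg7.
Legal moves for Black: none.
In check with no legal moves → checkmate.

checkmate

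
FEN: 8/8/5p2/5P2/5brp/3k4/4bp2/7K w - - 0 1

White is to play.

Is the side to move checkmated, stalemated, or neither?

stalemate

White to move; white king on h1.
In check: no.
King squares — g1: attacked by Pf2; g2: attacked by Rg4; h2: attacked by Bf4.
Legal moves for White: none.
Not in check and no legal moves → stalemate.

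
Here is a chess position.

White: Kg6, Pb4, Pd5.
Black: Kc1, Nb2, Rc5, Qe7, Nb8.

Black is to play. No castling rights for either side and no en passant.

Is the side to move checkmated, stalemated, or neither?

neither

Black to move; black king on c1.
In check: no.
Legal moves for Black include: Nd7, Nc6, Na6, Qf8, Qe8+, Qd8, Qh7+, Qg7+, Qf7+, Qd7, Qc7, Qb7, Qa7, Qf6+, Qe6+, Qd6+, Qg5+, Qe5, ... (list truncated; more exist).
Black has legal moves and is not in check → neither.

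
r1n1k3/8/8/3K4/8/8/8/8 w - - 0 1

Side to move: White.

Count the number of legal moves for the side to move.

7

White to move; king on d5.
In check: no.
Legal moves: Ke6, Kc6, Ke5, Kc5, Ke4, Kd4, Kc4.
Count: 7.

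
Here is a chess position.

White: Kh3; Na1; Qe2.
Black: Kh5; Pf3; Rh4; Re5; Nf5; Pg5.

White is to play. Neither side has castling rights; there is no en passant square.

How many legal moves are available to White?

0

White to move; king on h3.
In check: yes, from the black rook on h4.
Legal moves: none.
Count: 0.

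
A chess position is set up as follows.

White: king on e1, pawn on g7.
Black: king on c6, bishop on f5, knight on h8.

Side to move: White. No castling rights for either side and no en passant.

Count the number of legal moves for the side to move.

13

White to move; king on e1.
In check: no.
Legal moves: Kf2, Ke2, Kd2, Kf1, Kd1, gxh8=Q, gxh8=R, gxh8=B, gxh8=N, g8=Q, g8=R, g8=B, g8=N.
Count: 13.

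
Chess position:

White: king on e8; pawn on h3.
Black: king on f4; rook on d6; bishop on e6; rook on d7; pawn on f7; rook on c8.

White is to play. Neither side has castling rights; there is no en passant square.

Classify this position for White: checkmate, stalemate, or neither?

White to move; white king on e8.
In check: yes, from the black rook on c8.
King squares — d7: attacked by Rd6; e7: attacked by Rd7; f7: attacked by Be6; d8: attacked by Rd7; f8: attacked by Rc8.
Legal moves for White: none.
In check with no legal moves → checkmate.

checkmate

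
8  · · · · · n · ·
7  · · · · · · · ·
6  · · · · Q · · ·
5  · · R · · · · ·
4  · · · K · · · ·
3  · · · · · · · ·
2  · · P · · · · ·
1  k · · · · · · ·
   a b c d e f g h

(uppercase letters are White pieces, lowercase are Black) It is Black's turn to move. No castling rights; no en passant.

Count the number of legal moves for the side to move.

Black to move; king on a1.
In check: no.
Legal moves: Nh7, Nd7, Ng6, Nxe6+, Kb2, Kb1.
Count: 6.

6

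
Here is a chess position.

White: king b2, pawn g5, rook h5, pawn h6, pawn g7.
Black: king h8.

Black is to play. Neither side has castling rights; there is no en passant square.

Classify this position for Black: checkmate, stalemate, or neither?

neither

Black to move; black king on h8.
In check: yes, from the white pawn on g7.
Legal moves for Black: Kg8, Kh7.
Black is in check but has 2 legal moves → neither.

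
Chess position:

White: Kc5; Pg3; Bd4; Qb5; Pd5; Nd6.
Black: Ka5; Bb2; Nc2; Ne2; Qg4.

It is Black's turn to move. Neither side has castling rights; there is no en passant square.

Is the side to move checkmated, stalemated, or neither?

Black to move; black king on a5.
In check: yes, from the white queen on b5.
King squares — a4: attacked by Qb5; b4: attacked by Qb5; b5: attacked by Kc5; a6: attacked by Qb5; b6: attacked by Qb5.
Legal moves for Black: none.
In check with no legal moves → checkmate.

checkmate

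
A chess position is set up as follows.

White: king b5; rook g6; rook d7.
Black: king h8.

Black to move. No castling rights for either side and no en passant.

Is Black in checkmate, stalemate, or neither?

Black to move; black king on h8.
In check: no.
King squares — g7: attacked by Rg6; h7: attacked by Rd7; g8: attacked by Rg6.
Legal moves for Black: none.
Not in check and no legal moves → stalemate.

stalemate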